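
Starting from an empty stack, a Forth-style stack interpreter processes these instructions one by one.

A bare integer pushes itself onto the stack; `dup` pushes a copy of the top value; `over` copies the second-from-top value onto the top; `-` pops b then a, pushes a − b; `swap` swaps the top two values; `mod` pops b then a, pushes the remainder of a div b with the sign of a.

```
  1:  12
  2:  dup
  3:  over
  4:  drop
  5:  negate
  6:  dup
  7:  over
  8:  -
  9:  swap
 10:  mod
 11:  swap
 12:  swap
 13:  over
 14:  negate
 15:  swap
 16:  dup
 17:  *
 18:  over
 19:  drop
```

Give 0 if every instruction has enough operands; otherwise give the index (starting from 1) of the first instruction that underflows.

0

12     → 12
dup    → 12 12
over   → 12 12 12
drop   → 12 12
negate → 12 -12
dup    → 12 -12 -12
over   → 12 -12 -12 -12
-      → 12 -12 0
swap   → 12 0 -12
mod    → 12 0
swap   → 0 12
swap   → 12 0
over   → 12 0 12
negate → 12 0 -12
swap   → 12 -12 0
dup    → 12 -12 0 0
*      → 12 -12 0
over   → 12 -12 0 -12
drop   → 12 -12 0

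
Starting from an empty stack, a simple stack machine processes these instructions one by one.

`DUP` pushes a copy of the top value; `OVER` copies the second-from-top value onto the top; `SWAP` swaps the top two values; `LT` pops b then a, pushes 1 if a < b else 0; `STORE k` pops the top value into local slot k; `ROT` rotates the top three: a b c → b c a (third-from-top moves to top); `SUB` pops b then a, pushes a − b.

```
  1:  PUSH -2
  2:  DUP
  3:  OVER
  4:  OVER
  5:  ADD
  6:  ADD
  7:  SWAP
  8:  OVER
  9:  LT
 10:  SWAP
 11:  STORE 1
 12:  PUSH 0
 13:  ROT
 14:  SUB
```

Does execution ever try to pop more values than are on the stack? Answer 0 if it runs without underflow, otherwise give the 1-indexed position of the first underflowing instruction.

PUSH -2  [-2]
DUP      [-2, -2]
OVER     [-2, -2, -2]
OVER     [-2, -2, -2, -2]
ADD      [-2, -2, -4]
ADD      [-2, -6]
SWAP     [-6, -2]
OVER     [-6, -2, -6]
LT       [-6, 0]
SWAP     [0, -6]
STORE 1  [0]
PUSH 0   [0, 0]
ROT  — needs 3 operands, stack has 2 → underflow

13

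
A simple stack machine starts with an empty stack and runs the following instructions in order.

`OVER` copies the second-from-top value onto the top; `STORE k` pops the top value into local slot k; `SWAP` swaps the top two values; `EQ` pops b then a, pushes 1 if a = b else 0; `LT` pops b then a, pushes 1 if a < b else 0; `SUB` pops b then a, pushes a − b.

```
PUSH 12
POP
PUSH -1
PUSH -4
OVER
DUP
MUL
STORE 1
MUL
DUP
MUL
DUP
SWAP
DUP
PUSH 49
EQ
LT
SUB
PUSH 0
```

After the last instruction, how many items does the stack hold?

2

PUSH 12 → [12]
POP     → []
PUSH -1 → [-1]
PUSH -4 → [-1, -4]
OVER    → [-1, -4, -1]
DUP     → [-1, -4, -1, -1]
MUL     → [-1, -4, 1]
STORE 1 → [-1, -4]
MUL     → [4]
DUP     → [4, 4]
MUL     → [16]
DUP     → [16, 16]
SWAP    → [16, 16]
DUP     → [16, 16, 16]
PUSH 49 → [16, 16, 16, 49]
EQ      → [16, 16, 0]
LT      → [16, 0]
SUB     → [16]
PUSH 0  → [16, 0]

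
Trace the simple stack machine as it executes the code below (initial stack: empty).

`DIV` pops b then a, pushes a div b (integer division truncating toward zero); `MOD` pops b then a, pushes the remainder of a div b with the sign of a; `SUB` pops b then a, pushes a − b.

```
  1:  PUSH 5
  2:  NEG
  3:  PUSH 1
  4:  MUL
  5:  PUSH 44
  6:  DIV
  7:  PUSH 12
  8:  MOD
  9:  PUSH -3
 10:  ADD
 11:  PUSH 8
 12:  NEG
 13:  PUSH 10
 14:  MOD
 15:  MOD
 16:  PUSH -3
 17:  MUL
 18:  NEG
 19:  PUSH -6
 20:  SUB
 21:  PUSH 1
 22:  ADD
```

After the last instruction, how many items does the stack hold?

1

PUSH 5   5
NEG      -5
PUSH 1   -5 1
MUL      -5
PUSH 44  -5 44
DIV      0
PUSH 12  0 12
MOD      0
PUSH -3  0 -3
ADD      -3
PUSH 8   -3 8
NEG      -3 -8
PUSH 10  -3 -8 10
MOD      -3 -8
MOD      -3
PUSH -3  -3 -3
MUL      9
NEG      -9
PUSH -6  -9 -6
SUB      -3
PUSH 1   -3 1
ADD      -2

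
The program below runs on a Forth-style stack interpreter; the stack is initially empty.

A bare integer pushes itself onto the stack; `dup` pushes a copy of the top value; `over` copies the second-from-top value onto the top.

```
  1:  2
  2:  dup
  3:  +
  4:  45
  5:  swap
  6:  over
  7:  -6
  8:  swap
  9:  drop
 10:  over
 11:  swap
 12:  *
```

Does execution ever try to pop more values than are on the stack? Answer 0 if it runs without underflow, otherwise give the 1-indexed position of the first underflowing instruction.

0

2    → 2
dup  → 2 2
+    → 4
45   → 4 45
swap → 45 4
over → 45 4 45
-6   → 45 4 45 -6
swap → 45 4 -6 45
drop → 45 4 -6
over → 45 4 -6 4
swap → 45 4 4 -6
*    → 45 4 -24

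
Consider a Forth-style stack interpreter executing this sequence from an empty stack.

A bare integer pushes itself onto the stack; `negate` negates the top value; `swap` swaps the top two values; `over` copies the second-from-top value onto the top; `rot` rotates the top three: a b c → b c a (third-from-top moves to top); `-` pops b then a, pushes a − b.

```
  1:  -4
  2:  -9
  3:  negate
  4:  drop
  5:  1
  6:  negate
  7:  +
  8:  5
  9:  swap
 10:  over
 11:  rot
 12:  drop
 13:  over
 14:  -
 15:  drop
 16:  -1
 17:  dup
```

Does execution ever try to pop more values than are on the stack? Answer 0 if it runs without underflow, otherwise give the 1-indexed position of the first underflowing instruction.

0

-4     → [-4]
-9     → [-4, -9]
negate → [-4, 9]
drop   → [-4]
1      → [-4, 1]
negate → [-4, -1]
+      → [-5]
5      → [-5, 5]
swap   → [5, -5]
over   → [5, -5, 5]
rot    → [-5, 5, 5]
drop   → [-5, 5]
over   → [-5, 5, -5]
-      → [-5, 10]
drop   → [-5]
-1     → [-5, -1]
dup    → [-5, -1, -1]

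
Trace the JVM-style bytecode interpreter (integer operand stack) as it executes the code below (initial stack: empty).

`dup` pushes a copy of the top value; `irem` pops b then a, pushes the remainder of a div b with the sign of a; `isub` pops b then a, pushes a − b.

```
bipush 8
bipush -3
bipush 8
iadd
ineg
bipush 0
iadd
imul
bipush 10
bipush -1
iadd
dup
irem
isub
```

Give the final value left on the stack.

bipush 8   [8]
bipush -3  [8, -3]
bipush 8   [8, -3, 8]
iadd       [8, 5]
ineg       [8, -5]
bipush 0   [8, -5, 0]
iadd       [8, -5]
imul       [-40]
bipush 10  [-40, 10]
bipush -1  [-40, 10, -1]
iadd       [-40, 9]
dup        [-40, 9, 9]
irem       [-40, 0]
isub       [-40]

-40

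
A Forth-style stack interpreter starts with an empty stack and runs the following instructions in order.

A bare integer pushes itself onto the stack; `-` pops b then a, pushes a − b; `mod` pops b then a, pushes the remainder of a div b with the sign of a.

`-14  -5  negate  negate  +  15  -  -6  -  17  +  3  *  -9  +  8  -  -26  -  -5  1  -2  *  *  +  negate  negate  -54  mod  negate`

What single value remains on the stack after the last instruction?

14

-14    -> [-14]
-5     -> [-14, -5]
negate -> [-14, 5]
negate -> [-14, -5]
+      -> [-19]
15     -> [-19, 15]
-      -> [-34]
-6     -> [-34, -6]
-      -> [-28]
17     -> [-28, 17]
+      -> [-11]
3      -> [-11, 3]
*      -> [-33]
-9     -> [-33, -9]
+      -> [-42]
8      -> [-42, 8]
-      -> [-50]
-26    -> [-50, -26]
-      -> [-24]
-5     -> [-24, -5]
1      -> [-24, -5, 1]
-2     -> [-24, -5, 1, -2]
*      -> [-24, -5, -2]
*      -> [-24, 10]
+      -> [-14]
negate -> [14]
negate -> [-14]
-54    -> [-14, -54]
mod    -> [-14]
negate -> [14]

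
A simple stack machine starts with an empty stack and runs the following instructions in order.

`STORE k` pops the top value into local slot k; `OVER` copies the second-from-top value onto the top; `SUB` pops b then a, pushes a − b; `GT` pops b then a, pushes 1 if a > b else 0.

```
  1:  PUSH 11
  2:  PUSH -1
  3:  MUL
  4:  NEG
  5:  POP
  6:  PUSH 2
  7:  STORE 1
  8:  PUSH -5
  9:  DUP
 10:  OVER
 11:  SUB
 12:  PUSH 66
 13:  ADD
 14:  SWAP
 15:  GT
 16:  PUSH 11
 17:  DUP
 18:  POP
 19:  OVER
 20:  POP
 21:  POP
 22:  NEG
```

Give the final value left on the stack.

-1

PUSH 11  11
PUSH -1  11 -1
MUL      -11
NEG      11
POP      (empty)
PUSH 2   2
STORE 1  (empty)
PUSH -5  -5
DUP      -5 -5
OVER     -5 -5 -5
SUB      -5 0
PUSH 66  -5 0 66
ADD      -5 66
SWAP     66 -5
GT       1
PUSH 11  1 11
DUP      1 11 11
POP      1 11
OVER     1 11 1
POP      1 11
POP      1
NEG      -1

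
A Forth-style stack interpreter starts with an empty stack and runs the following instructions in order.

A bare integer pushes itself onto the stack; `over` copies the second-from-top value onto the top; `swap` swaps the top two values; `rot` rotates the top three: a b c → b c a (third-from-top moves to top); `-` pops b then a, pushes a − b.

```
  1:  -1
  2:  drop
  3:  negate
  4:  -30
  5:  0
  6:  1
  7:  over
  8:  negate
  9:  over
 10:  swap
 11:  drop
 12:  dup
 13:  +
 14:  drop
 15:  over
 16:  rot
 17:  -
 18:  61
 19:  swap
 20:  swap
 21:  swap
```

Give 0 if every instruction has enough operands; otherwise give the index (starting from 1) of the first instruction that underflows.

-1   → [-1]
drop → []
negate  — needs 1 operand, stack has 0 → underflow

3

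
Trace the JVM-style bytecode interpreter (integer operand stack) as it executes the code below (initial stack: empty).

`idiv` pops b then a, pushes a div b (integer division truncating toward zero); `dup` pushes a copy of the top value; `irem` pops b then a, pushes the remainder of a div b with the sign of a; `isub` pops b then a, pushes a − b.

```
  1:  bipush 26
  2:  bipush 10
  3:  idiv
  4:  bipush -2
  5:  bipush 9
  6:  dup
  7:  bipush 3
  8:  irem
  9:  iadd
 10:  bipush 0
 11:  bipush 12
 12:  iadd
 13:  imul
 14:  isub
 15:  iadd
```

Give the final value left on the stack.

bipush 26 : [26]
bipush 10 : [26, 10]
idiv      : [2]
bipush -2 : [2, -2]
bipush 9  : [2, -2, 9]
dup       : [2, -2, 9, 9]
bipush 3  : [2, -2, 9, 9, 3]
irem      : [2, -2, 9, 0]
iadd      : [2, -2, 9]
bipush 0  : [2, -2, 9, 0]
bipush 12 : [2, -2, 9, 0, 12]
iadd      : [2, -2, 9, 12]
imul      : [2, -2, 108]
isub      : [2, -110]
iadd      : [-108]

-108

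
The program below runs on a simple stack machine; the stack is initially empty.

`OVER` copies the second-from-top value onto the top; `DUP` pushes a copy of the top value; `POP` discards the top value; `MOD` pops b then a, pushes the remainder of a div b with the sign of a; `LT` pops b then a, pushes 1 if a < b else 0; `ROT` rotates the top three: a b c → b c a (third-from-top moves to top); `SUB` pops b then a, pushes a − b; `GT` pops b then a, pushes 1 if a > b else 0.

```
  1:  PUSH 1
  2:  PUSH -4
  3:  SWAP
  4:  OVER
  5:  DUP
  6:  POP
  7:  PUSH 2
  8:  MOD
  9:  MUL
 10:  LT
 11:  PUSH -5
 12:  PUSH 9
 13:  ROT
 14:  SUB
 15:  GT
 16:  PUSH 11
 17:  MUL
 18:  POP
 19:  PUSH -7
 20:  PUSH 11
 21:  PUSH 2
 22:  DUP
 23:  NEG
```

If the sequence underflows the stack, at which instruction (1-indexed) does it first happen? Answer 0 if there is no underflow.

PUSH 1  : 1
PUSH -4 : 1 -4
SWAP    : -4 1
OVER    : -4 1 -4
DUP     : -4 1 -4 -4
POP     : -4 1 -4
PUSH 2  : -4 1 -4 2
MOD     : -4 1 0
MUL     : -4 0
LT      : 1
PUSH -5 : 1 -5
PUSH 9  : 1 -5 9
ROT     : -5 9 1
SUB     : -5 8
GT      : 0
PUSH 11 : 0 11
MUL     : 0
POP     : (empty)
PUSH -7 : -7
PUSH 11 : -7 11
PUSH 2  : -7 11 2
DUP     : -7 11 2 2
NEG     : -7 11 2 -2

0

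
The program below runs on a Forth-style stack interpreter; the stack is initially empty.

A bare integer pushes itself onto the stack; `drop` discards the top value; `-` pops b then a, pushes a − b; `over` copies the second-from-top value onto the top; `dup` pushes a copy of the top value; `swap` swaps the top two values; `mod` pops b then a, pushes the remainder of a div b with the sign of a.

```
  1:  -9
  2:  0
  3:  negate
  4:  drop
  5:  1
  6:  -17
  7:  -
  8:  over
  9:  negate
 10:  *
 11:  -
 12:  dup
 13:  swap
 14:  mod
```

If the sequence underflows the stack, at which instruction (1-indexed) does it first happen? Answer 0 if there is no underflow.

0

-9      -9
0       -9 0
negate  -9 0
drop    -9
1       -9 1
-17     -9 1 -17
-       -9 18
over    -9 18 -9
negate  -9 18 9
*       -9 162
-       -171
dup     -171 -171
swap    -171 -171
mod     0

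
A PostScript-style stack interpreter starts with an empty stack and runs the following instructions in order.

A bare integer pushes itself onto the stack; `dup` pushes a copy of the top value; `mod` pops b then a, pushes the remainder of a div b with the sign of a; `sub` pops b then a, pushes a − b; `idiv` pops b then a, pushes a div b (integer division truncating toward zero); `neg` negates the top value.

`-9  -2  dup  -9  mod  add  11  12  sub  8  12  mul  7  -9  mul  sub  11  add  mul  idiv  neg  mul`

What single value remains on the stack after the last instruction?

-9   → -9
-2   → -9 -2
dup  → -9 -2 -2
-9   → -9 -2 -2 -9
mod  → -9 -2 -2
add  → -9 -4
11   → -9 -4 11
12   → -9 -4 11 12
sub  → -9 -4 -1
8    → -9 -4 -1 8
12   → -9 -4 -1 8 12
mul  → -9 -4 -1 96
7    → -9 -4 -1 96 7
-9   → -9 -4 -1 96 7 -9
mul  → -9 -4 -1 96 -63
sub  → -9 -4 -1 159
11   → -9 -4 -1 159 11
add  → -9 -4 -1 170
mul  → -9 -4 -170
idiv → -9 0
neg  → -9 0
mul  → 0

0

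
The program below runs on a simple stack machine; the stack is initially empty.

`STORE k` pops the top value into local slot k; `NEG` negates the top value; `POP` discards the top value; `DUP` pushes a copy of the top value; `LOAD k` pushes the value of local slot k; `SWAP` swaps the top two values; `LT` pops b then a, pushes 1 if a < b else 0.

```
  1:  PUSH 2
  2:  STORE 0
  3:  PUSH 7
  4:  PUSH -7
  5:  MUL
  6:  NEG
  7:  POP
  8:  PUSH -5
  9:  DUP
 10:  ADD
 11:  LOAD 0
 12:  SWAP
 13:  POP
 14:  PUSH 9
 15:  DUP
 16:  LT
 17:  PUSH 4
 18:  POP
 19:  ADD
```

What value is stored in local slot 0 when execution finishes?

PUSH 2  → 2
STORE 0 → (empty)
PUSH 7  → 7
PUSH -7 → 7 -7
MUL     → -49
NEG     → 49
POP     → (empty)
PUSH -5 → -5
DUP     → -5 -5
ADD     → -10
LOAD 0  → -10 2
SWAP    → 2 -10
POP     → 2
PUSH 9  → 2 9
DUP     → 2 9 9
LT      → 2 0
PUSH 4  → 2 0 4
POP     → 2 0
ADD     → 2

2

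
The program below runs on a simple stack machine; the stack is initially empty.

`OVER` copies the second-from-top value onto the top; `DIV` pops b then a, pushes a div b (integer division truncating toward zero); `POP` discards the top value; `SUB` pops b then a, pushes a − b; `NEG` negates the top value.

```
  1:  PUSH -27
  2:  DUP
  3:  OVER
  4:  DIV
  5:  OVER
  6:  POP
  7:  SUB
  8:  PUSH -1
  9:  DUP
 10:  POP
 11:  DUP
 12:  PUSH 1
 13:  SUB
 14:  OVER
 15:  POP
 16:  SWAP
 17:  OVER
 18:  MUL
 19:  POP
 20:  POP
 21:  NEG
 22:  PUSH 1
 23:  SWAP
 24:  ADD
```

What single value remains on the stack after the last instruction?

29

PUSH -27  -27
DUP       -27 -27
OVER      -27 -27 -27
DIV       -27 1
OVER      -27 1 -27
POP       -27 1
SUB       -28
PUSH -1   -28 -1
DUP       -28 -1 -1
POP       -28 -1
DUP       -28 -1 -1
PUSH 1    -28 -1 -1 1
SUB       -28 -1 -2
OVER      -28 -1 -2 -1
POP       -28 -1 -2
SWAP      -28 -2 -1
OVER      -28 -2 -1 -2
MUL       -28 -2 2
POP       -28 -2
POP       -28
NEG       28
PUSH 1    28 1
SWAP      1 28
ADD       29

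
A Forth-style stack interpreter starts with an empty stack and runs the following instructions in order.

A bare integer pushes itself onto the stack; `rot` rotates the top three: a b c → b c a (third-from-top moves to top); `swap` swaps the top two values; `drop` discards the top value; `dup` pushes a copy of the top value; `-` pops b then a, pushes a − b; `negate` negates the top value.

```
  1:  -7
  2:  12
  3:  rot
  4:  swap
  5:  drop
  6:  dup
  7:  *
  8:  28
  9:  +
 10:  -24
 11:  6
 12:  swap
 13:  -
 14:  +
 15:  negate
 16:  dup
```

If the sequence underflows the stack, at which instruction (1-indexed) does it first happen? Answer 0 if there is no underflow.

-7 → [-7]
12 → [-7, 12]
rot  — needs 3 operands, stack has 2 → underflow

3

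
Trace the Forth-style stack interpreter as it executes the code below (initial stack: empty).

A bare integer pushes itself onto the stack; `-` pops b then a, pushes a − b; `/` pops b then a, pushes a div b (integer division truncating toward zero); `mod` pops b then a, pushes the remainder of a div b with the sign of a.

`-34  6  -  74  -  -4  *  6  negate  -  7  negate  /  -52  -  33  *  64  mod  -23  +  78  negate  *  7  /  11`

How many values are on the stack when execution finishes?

-34     -34
6       -34 6
-       -40
74      -40 74
-       -114
-4      -114 -4
*       456
6       456 6
negate  456 -6
-       462
7       462 7
negate  462 -7
/       -66
-52     -66 -52
-       -14
33      -14 33
*       -462
64      -462 64
mod     -14
-23     -14 -23
+       -37
78      -37 78
negate  -37 -78
*       2886
7       2886 7
/       412
11      412 11

2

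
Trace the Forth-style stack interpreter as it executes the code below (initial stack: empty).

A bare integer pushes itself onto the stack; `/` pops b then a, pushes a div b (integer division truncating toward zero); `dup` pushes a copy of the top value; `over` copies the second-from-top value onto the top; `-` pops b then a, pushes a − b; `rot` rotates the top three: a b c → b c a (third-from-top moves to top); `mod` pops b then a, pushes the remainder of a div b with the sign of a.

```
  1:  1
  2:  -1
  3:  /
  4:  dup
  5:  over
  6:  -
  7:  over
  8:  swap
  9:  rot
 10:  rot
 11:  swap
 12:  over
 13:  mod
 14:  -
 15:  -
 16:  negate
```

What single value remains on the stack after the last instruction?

1      -> [1]
-1     -> [1, -1]
/      -> [-1]
dup    -> [-1, -1]
over   -> [-1, -1, -1]
-      -> [-1, 0]
over   -> [-1, 0, -1]
swap   -> [-1, -1, 0]
rot    -> [-1, 0, -1]
rot    -> [0, -1, -1]
swap   -> [0, -1, -1]
over   -> [0, -1, -1, -1]
mod    -> [0, -1, 0]
-      -> [0, -1]
-      -> [1]
negate -> [-1]

-1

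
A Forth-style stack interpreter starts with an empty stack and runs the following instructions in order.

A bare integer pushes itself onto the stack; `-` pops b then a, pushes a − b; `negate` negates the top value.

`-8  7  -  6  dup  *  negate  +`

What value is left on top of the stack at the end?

-51

-8     -> [-8]
7      -> [-8, 7]
-      -> [-15]
6      -> [-15, 6]
dup    -> [-15, 6, 6]
*      -> [-15, 36]
negate -> [-15, -36]
+      -> [-51]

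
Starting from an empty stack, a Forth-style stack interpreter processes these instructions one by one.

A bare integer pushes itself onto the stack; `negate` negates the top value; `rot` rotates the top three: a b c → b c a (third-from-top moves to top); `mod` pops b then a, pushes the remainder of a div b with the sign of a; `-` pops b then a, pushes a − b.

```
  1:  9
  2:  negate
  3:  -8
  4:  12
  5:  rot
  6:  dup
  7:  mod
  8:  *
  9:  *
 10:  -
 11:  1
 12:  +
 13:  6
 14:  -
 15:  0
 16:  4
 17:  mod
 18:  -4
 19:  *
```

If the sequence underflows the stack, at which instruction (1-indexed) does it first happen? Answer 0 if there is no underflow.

9      -> [9]
negate -> [-9]
-8     -> [-9, -8]
12     -> [-9, -8, 12]
rot    -> [-8, 12, -9]
dup    -> [-8, 12, -9, -9]
mod    -> [-8, 12, 0]
*      -> [-8, 0]
*      -> [0]
-  — needs 2 operands, stack has 1 → underflow

10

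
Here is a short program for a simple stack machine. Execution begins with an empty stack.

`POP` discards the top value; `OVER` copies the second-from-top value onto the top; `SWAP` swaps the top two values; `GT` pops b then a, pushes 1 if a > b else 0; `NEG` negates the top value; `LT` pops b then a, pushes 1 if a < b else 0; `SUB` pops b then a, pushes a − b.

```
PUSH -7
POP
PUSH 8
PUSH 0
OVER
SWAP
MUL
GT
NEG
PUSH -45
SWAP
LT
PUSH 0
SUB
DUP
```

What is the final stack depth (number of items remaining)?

2

PUSH -7  → [-7]
POP      → []
PUSH 8   → [8]
PUSH 0   → [8, 0]
OVER     → [8, 0, 8]
SWAP     → [8, 8, 0]
MUL      → [8, 0]
GT       → [1]
NEG      → [-1]
PUSH -45 → [-1, -45]
SWAP     → [-45, -1]
LT       → [1]
PUSH 0   → [1, 0]
SUB      → [1]
DUP      → [1, 1]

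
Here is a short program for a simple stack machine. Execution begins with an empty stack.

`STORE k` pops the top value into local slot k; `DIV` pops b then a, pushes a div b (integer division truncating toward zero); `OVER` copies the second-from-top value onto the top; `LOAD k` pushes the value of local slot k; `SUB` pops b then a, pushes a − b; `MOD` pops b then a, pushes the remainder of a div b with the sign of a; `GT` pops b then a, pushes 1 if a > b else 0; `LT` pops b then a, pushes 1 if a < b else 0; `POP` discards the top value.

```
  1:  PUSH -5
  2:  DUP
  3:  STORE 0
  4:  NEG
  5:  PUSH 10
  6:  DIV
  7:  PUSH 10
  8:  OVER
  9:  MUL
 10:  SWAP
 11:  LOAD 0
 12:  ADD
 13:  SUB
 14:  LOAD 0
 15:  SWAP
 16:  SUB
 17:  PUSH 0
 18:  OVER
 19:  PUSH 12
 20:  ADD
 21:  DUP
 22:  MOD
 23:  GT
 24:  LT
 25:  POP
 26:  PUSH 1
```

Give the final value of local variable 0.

-5

PUSH -5  -5
DUP      -5 -5
STORE 0  -5
NEG      5
PUSH 10  5 10
DIV      0
PUSH 10  0 10
OVER     0 10 0
MUL      0 0
SWAP     0 0
LOAD 0   0 0 -5
ADD      0 -5
SUB      5
LOAD 0   5 -5
SWAP     -5 5
SUB      -10
PUSH 0   -10 0
OVER     -10 0 -10
PUSH 12  -10 0 -10 12
ADD      -10 0 2
DUP      -10 0 2 2
MOD      -10 0 0
GT       -10 0
LT       1
POP      (empty)
PUSH 1   1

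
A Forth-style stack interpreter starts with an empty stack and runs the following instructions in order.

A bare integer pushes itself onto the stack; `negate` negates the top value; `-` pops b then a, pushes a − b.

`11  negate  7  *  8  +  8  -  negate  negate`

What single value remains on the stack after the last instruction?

11      [11]
negate  [-11]
7       [-11, 7]
*       [-77]
8       [-77, 8]
+       [-69]
8       [-69, 8]
-       [-77]
negate  [77]
negate  [-77]

-77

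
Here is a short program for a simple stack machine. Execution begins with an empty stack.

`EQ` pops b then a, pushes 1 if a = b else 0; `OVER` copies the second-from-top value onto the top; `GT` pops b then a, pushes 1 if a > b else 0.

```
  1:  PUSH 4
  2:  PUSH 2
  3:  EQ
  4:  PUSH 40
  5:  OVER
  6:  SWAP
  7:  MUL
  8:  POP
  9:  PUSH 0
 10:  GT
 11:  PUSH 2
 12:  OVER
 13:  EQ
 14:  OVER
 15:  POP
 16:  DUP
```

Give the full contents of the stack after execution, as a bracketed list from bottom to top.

PUSH 4  -> 4
PUSH 2  -> 4 2
EQ      -> 0
PUSH 40 -> 0 40
OVER    -> 0 40 0
SWAP    -> 0 0 40
MUL     -> 0 0
POP     -> 0
PUSH 0  -> 0 0
GT      -> 0
PUSH 2  -> 0 2
OVER    -> 0 2 0
EQ      -> 0 0
OVER    -> 0 0 0
POP     -> 0 0
DUP     -> 0 0 0

[0, 0, 0]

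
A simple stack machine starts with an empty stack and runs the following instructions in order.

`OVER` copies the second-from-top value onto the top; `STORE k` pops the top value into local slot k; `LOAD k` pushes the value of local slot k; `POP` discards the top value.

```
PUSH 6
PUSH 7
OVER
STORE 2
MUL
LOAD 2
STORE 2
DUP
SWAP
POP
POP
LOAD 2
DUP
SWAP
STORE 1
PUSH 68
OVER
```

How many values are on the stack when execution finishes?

PUSH 6   6
PUSH 7   6 7
OVER     6 7 6
STORE 2  6 7
MUL      42
LOAD 2   42 6
STORE 2  42
DUP      42 42
SWAP     42 42
POP      42
POP      (empty)
LOAD 2   6
DUP      6 6
SWAP     6 6
STORE 1  6
PUSH 68  6 68
OVER     6 68 6

3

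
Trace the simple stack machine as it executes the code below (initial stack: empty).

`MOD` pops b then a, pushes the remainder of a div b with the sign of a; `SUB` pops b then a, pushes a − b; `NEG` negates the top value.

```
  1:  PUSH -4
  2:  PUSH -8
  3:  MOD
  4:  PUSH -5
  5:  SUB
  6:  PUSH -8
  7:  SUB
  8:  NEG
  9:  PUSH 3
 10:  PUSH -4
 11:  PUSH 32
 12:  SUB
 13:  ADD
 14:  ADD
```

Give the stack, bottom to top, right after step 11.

[-9, 3, -4, 32]

PUSH -4  [-4]
PUSH -8  [-4, -8]
MOD      [-4]
PUSH -5  [-4, -5]
SUB      [1]
PUSH -8  [1, -8]
SUB      [9]
NEG      [-9]
PUSH 3   [-9, 3]
PUSH -4  [-9, 3, -4]
PUSH 32  [-9, 3, -4, 32]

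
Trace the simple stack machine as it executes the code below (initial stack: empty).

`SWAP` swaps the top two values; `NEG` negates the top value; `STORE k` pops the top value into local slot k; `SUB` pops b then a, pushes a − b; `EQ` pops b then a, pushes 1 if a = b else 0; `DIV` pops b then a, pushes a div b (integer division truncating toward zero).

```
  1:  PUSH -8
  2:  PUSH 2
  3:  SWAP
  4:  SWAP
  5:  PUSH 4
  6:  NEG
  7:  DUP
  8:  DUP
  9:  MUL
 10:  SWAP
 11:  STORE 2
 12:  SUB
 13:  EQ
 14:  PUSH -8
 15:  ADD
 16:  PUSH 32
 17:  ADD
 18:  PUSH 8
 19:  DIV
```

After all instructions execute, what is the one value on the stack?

3

PUSH -8 : [-8]
PUSH 2  : [-8, 2]
SWAP    : [2, -8]
SWAP    : [-8, 2]
PUSH 4  : [-8, 2, 4]
NEG     : [-8, 2, -4]
DUP     : [-8, 2, -4, -4]
DUP     : [-8, 2, -4, -4, -4]
MUL     : [-8, 2, -4, 16]
SWAP    : [-8, 2, 16, -4]
STORE 2 : [-8, 2, 16]
SUB     : [-8, -14]
EQ      : [0]
PUSH -8 : [0, -8]
ADD     : [-8]
PUSH 32 : [-8, 32]
ADD     : [24]
PUSH 8  : [24, 8]
DIV     : [3]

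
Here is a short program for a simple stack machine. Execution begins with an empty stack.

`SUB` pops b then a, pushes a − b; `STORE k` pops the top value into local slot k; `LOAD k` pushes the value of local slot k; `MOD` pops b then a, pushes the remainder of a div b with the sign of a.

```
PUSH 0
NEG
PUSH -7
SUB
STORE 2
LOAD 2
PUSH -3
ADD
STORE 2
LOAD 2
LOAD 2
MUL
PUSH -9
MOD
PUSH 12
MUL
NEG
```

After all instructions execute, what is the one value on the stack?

PUSH 0  -> [0]
NEG     -> [0]
PUSH -7 -> [0, -7]
SUB     -> [7]
STORE 2 -> []
LOAD 2  -> [7]
PUSH -3 -> [7, -3]
ADD     -> [4]
STORE 2 -> []
LOAD 2  -> [4]
LOAD 2  -> [4, 4]
MUL     -> [16]
PUSH -9 -> [16, -9]
MOD     -> [7]
PUSH 12 -> [7, 12]
MUL     -> [84]
NEG     -> [-84]

-84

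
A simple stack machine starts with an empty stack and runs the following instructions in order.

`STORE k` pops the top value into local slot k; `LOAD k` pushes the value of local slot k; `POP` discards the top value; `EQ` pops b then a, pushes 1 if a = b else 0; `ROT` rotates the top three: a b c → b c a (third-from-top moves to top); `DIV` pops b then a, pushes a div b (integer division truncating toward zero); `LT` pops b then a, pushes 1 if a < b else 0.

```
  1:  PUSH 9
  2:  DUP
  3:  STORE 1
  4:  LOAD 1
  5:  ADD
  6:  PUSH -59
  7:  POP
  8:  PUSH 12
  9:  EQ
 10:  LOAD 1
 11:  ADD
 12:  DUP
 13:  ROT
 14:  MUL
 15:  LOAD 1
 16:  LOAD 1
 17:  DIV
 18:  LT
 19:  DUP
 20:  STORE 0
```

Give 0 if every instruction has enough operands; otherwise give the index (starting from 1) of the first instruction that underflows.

PUSH 9   -> [9]
DUP      -> [9, 9]
STORE 1  -> [9]
LOAD 1   -> [9, 9]
ADD      -> [18]
PUSH -59 -> [18, -59]
POP      -> [18]
PUSH 12  -> [18, 12]
EQ       -> [0]
LOAD 1   -> [0, 9]
ADD      -> [9]
DUP      -> [9, 9]
ROT  — needs 3 operands, stack has 2 → underflow

13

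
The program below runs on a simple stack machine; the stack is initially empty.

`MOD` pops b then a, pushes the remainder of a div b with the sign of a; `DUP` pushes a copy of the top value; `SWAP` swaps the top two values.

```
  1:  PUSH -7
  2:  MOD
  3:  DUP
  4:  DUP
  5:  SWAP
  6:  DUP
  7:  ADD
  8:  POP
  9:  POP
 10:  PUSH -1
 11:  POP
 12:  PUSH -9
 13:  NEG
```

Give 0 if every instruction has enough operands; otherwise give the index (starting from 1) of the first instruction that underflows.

2

PUSH -7 -> [-7]
MOD  — needs 2 operands, stack has 1 → underflow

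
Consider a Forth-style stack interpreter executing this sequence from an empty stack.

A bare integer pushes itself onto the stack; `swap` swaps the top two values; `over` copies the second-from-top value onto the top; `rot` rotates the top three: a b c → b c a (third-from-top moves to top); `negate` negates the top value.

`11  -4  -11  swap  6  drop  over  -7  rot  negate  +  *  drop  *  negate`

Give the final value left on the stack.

11     : [11]
-4     : [11, -4]
-11    : [11, -4, -11]
swap   : [11, -11, -4]
6      : [11, -11, -4, 6]
drop   : [11, -11, -4]
over   : [11, -11, -4, -11]
-7     : [11, -11, -4, -11, -7]
rot    : [11, -11, -11, -7, -4]
negate : [11, -11, -11, -7, 4]
+      : [11, -11, -11, -3]
*      : [11, -11, 33]
drop   : [11, -11]
*      : [-121]
negate : [121]

121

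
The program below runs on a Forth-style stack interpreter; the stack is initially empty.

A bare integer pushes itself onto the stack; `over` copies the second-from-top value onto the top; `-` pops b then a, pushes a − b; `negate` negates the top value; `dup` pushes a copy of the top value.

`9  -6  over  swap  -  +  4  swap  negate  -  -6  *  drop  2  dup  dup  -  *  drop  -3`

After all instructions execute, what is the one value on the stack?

-3

9       [9]
-6      [9, -6]
over    [9, -6, 9]
swap    [9, 9, -6]
-       [9, 15]
+       [24]
4       [24, 4]
swap    [4, 24]
negate  [4, -24]
-       [28]
-6      [28, -6]
*       [-168]
drop    []
2       [2]
dup     [2, 2]
dup     [2, 2, 2]
-       [2, 0]
*       [0]
drop    []
-3      [-3]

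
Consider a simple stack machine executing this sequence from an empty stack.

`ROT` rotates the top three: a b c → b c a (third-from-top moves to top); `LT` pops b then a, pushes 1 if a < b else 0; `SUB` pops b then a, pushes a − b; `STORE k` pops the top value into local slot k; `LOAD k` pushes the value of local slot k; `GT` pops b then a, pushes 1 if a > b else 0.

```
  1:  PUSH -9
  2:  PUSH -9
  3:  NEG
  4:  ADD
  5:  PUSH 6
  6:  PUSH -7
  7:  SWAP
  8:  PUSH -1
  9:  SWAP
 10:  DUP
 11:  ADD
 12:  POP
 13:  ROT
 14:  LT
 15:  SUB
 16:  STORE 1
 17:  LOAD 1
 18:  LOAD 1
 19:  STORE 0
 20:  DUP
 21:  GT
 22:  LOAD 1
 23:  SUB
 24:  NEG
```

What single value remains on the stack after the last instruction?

PUSH -9 : [-9]
PUSH -9 : [-9, -9]
NEG     : [-9, 9]
ADD     : [0]
PUSH 6  : [0, 6]
PUSH -7 : [0, 6, -7]
SWAP    : [0, -7, 6]
PUSH -1 : [0, -7, 6, -1]
SWAP    : [0, -7, -1, 6]
DUP     : [0, -7, -1, 6, 6]
ADD     : [0, -7, -1, 12]
POP     : [0, -7, -1]
ROT     : [-7, -1, 0]
LT      : [-7, 1]
SUB     : [-8]
STORE 1 : []
LOAD 1  : [-8]
LOAD 1  : [-8, -8]
STORE 0 : [-8]
DUP     : [-8, -8]
GT      : [0]
LOAD 1  : [0, -8]
SUB     : [8]
NEG     : [-8]

-8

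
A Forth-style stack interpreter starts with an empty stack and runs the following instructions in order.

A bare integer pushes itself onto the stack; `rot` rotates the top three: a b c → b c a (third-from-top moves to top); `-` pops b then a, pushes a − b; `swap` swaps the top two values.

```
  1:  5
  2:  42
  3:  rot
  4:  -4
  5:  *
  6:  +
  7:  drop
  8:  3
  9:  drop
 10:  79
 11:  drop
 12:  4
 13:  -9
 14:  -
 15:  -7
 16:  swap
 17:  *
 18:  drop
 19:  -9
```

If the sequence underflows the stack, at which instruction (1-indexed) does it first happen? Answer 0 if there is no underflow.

3

5  : 5
42 : 5 42
rot  — needs 3 operands, stack has 2 → underflow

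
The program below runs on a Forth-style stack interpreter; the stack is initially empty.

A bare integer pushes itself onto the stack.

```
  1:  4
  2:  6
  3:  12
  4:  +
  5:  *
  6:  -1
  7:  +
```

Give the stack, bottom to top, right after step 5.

[72]

4  → 4
6  → 4 6
12 → 4 6 12
+  → 4 18
*  → 72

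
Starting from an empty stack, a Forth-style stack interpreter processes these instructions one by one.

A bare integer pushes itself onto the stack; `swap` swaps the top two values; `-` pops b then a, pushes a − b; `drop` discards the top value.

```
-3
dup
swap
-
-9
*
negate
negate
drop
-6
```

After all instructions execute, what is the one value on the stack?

-3     → [-3]
dup    → [-3, -3]
swap   → [-3, -3]
-      → [0]
-9     → [0, -9]
*      → [0]
negate → [0]
negate → [0]
drop   → []
-6     → [-6]

-6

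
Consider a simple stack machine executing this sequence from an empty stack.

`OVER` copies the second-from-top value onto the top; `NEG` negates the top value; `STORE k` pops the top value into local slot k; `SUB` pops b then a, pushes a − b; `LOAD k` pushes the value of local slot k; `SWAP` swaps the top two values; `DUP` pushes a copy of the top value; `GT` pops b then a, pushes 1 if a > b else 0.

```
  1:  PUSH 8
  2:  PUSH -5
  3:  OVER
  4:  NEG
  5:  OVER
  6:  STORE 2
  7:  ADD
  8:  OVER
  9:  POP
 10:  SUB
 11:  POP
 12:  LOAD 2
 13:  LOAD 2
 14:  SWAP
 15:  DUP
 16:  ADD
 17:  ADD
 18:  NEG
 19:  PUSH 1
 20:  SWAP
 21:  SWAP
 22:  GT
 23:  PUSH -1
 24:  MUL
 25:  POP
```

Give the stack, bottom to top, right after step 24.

[-1]

PUSH 8   8
PUSH -5  8 -5
OVER     8 -5 8
NEG      8 -5 -8
OVER     8 -5 -8 -5
STORE 2  8 -5 -8
ADD      8 -13
OVER     8 -13 8
POP      8 -13
SUB      21
POP      (empty)
LOAD 2   -5
LOAD 2   -5 -5
SWAP     -5 -5
DUP      -5 -5 -5
ADD      -5 -10
ADD      -15
NEG      15
PUSH 1   15 1
SWAP     1 15
SWAP     15 1
GT       1
PUSH -1  1 -1
MUL      -1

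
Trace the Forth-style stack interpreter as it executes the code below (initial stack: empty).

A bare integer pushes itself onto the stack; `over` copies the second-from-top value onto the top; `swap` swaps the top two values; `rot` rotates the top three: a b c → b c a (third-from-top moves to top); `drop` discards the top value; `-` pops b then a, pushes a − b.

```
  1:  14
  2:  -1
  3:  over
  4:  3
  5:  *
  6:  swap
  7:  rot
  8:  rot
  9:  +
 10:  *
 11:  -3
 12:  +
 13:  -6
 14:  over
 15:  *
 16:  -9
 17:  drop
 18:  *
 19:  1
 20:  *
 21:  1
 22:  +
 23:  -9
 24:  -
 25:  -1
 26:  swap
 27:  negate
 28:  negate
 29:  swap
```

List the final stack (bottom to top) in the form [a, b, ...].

14     -> [14]
-1     -> [14, -1]
over   -> [14, -1, 14]
3      -> [14, -1, 14, 3]
*      -> [14, -1, 42]
swap   -> [14, 42, -1]
rot    -> [42, -1, 14]
rot    -> [-1, 14, 42]
+      -> [-1, 56]
*      -> [-56]
-3     -> [-56, -3]
+      -> [-59]
-6     -> [-59, -6]
over   -> [-59, -6, -59]
*      -> [-59, 354]
-9     -> [-59, 354, -9]
drop   -> [-59, 354]
*      -> [-20886]
1      -> [-20886, 1]
*      -> [-20886]
1      -> [-20886, 1]
+      -> [-20885]
-9     -> [-20885, -9]
-      -> [-20876]
-1     -> [-20876, -1]
swap   -> [-1, -20876]
negate -> [-1, 20876]
negate -> [-1, -20876]
swap   -> [-20876, -1]

[-20876, -1]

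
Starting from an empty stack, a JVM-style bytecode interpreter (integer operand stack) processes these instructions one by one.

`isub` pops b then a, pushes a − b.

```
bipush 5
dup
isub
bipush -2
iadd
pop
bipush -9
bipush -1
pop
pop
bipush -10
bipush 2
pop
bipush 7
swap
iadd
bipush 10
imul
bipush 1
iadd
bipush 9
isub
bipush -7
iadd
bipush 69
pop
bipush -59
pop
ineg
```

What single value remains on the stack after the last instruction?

bipush 5   : [5]
dup        : [5, 5]
isub       : [0]
bipush -2  : [0, -2]
iadd       : [-2]
pop        : []
bipush -9  : [-9]
bipush -1  : [-9, -1]
pop        : [-9]
pop        : []
bipush -10 : [-10]
bipush 2   : [-10, 2]
pop        : [-10]
bipush 7   : [-10, 7]
swap       : [7, -10]
iadd       : [-3]
bipush 10  : [-3, 10]
imul       : [-30]
bipush 1   : [-30, 1]
iadd       : [-29]
bipush 9   : [-29, 9]
isub       : [-38]
bipush -7  : [-38, -7]
iadd       : [-45]
bipush 69  : [-45, 69]
pop        : [-45]
bipush -59 : [-45, -59]
pop        : [-45]
ineg       : [45]

45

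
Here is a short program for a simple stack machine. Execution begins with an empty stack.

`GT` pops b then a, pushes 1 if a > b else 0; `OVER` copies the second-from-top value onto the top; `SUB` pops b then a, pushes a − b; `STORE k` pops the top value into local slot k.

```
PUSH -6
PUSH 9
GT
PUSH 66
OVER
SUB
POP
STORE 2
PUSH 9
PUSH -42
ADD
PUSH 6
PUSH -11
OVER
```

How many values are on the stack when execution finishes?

4

PUSH -6  : [-6]
PUSH 9   : [-6, 9]
GT       : [0]
PUSH 66  : [0, 66]
OVER     : [0, 66, 0]
SUB      : [0, 66]
POP      : [0]
STORE 2  : []
PUSH 9   : [9]
PUSH -42 : [9, -42]
ADD      : [-33]
PUSH 6   : [-33, 6]
PUSH -11 : [-33, 6, -11]
OVER     : [-33, 6, -11, 6]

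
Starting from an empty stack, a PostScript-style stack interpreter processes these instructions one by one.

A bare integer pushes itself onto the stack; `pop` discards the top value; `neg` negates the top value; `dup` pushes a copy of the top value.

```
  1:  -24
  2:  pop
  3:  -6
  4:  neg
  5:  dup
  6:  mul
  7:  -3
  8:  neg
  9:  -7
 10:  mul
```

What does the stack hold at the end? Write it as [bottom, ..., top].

-24  -24
pop  (empty)
-6   -6
neg  6
dup  6 6
mul  36
-3   36 -3
neg  36 3
-7   36 3 -7
mul  36 -21

[36, -21]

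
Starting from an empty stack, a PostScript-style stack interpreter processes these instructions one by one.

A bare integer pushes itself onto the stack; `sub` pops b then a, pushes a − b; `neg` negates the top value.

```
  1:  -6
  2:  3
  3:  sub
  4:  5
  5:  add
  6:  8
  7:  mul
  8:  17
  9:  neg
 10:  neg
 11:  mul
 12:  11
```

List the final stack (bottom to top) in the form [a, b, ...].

-6  -> -6
3   -> -6 3
sub -> -9
5   -> -9 5
add -> -4
8   -> -4 8
mul -> -32
17  -> -32 17
neg -> -32 -17
neg -> -32 17
mul -> -544
11  -> -544 11

[-544, 11]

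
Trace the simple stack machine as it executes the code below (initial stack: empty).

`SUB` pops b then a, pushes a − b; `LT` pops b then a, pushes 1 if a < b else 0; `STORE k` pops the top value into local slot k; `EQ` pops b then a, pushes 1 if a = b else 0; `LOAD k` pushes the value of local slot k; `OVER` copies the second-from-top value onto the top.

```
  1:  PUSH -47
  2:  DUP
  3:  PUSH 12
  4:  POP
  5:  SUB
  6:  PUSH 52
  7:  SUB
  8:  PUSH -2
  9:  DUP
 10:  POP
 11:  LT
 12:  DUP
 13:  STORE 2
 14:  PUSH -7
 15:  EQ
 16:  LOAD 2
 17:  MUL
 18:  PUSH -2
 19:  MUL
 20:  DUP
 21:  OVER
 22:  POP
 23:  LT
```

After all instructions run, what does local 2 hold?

PUSH -47 → [-47]
DUP      → [-47, -47]
PUSH 12  → [-47, -47, 12]
POP      → [-47, -47]
SUB      → [0]
PUSH 52  → [0, 52]
SUB      → [-52]
PUSH -2  → [-52, -2]
DUP      → [-52, -2, -2]
POP      → [-52, -2]
LT       → [1]
DUP      → [1, 1]
STORE 2  → [1]
PUSH -7  → [1, -7]
EQ       → [0]
LOAD 2   → [0, 1]
MUL      → [0]
PUSH -2  → [0, -2]
MUL      → [0]
DUP      → [0, 0]
OVER     → [0, 0, 0]
POP      → [0, 0]
LT       → [0]

1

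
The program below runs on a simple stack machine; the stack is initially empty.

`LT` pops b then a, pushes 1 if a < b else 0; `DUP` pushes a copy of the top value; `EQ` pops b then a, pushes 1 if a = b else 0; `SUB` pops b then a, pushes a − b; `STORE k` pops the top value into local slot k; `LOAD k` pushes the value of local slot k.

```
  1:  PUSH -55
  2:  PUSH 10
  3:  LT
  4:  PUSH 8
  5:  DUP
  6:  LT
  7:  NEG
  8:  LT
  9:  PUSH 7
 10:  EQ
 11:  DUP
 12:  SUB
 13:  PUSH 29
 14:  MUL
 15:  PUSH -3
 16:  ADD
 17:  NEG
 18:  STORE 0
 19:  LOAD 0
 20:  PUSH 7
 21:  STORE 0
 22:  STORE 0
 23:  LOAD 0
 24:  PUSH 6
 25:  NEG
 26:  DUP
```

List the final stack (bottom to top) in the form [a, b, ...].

PUSH -55 → [-55]
PUSH 10  → [-55, 10]
LT       → [1]
PUSH 8   → [1, 8]
DUP      → [1, 8, 8]
LT       → [1, 0]
NEG      → [1, 0]
LT       → [0]
PUSH 7   → [0, 7]
EQ       → [0]
DUP      → [0, 0]
SUB      → [0]
PUSH 29  → [0, 29]
MUL      → [0]
PUSH -3  → [0, -3]
ADD      → [-3]
NEG      → [3]
STORE 0  → []
LOAD 0   → [3]
PUSH 7   → [3, 7]
STORE 0  → [3]
STORE 0  → []
LOAD 0   → [3]
PUSH 6   → [3, 6]
NEG      → [3, -6]
DUP      → [3, -6, -6]

[3, -6, -6]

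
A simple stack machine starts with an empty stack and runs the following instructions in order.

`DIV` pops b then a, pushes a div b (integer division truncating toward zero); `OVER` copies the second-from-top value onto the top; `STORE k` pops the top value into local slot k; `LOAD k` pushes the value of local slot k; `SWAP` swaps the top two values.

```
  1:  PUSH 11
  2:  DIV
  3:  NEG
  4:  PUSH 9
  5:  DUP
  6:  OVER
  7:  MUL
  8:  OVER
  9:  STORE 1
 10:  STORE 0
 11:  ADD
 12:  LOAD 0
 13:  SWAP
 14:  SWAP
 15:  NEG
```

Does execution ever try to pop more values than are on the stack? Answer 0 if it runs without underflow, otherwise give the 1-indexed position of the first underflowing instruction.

2

PUSH 11 -> 11
DIV  — needs 2 operands, stack has 1 → underflow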